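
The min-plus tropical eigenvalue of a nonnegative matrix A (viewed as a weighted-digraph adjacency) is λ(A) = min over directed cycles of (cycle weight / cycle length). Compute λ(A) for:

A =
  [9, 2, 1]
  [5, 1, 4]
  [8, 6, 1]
λ(A) = 1

Enumerate directed cycles and compute their means (weight / length). Sample:
  cycle 0 → 0: weight = 9, length = 1, mean = 9/1 ≈ 9.000
  cycle 1 → 1: weight = 1, length = 1, mean = 1/1 ≈ 1.000
  cycle 2 → 2: weight = 1, length = 1, mean = 1/1 ≈ 1.000
  cycle 0 → 1 → 0: weight = 7, length = 2, mean = 7/2 ≈ 3.500
  cycle 0 → 2 → 0: weight = 9, length = 2, mean = 9/2 ≈ 4.500
  cycle 1 → 0 → 1: weight = 7, length = 2, mean = 7/2 ≈ 3.500
Minimum mean = 1.000, attained e.g. along the cycle 1 → 1 with weight 1 and length 1. So λ(A) = 1/1 = 1.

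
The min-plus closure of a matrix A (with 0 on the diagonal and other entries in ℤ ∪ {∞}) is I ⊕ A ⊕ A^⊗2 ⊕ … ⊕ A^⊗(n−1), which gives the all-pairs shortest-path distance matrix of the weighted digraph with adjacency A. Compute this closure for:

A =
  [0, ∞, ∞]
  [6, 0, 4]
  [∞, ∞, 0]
Closure =
  [0, ∞, ∞]
  [6, 0, 4]
  [∞, ∞, 0]

This is the Floyd-Warshall all-pairs shortest-path computation. For each intermediate vertex k = 0, 1, …, 2, update dist[i][j] ← min(dist[i][j], dist[i][k] + dist[k][j]). The final matrix gives, for each (i, j), the minimum total weight of any directed path from i to j (possibly empty when i = j).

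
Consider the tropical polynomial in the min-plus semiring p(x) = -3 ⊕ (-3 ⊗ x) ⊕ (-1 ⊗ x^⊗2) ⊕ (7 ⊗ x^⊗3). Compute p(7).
p(7) = -3

A tropical monomial a ⊗ x^⊗i evaluates to a + i · x. Evaluating each term at x = 7:
  Term 0 contributes -3 + 0 · 7 = -3
  Term 1 contributes -3 + 1 · 7 = 4
  Term 2 contributes -1 + 2 · 7 = 13
  Term 3 contributes 7 + 3 · 7 = 28
p(7) = ⊕ of these = min[-3, 4, 13, 28] = -3.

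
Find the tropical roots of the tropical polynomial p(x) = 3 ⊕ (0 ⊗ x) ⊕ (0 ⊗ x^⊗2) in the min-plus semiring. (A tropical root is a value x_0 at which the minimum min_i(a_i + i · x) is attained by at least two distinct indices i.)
Roots: {0, 3}

Each tropical root is a break point of the lower envelope of the lines y = a_i + i · x (there are 3 lines, with slopes 0, 1, ..., 2). Only the lines that attain the minimum somewhere contribute to roots; other lines are dominated. Here the surviving (envelope) indices are i = 2, i = 1, i = 0.
Intersections between consecutive envelope lines give the roots: for adjacent envelope indices i < j the intersection is x = (a_i − a_j) / (j − i). Reading off the sorted break points: {0, 3}.
Verification: at each break x_0, at least two indices attain the minimum of min_i(a_i + i · x_0).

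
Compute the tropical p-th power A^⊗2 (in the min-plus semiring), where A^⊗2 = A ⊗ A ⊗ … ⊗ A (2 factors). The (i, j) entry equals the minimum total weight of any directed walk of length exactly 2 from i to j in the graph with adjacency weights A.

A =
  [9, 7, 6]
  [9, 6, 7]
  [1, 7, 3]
A^⊗2 =
  [7, 13, 9]
  [8, 12, 10]
  [4, 8, 6]

Each entry (A^⊗2)_ij equals the minimum over all length-2 walks i = v_0 → v_1 → … → v_2 = j of Σ_t A[v_t][v_{t+1}]. For example, for (i, j) = (0, 2) we minimise over 3 possible intermediate vertex sequences; the minimum is 9, attained along the walk 0 → 2 → 2.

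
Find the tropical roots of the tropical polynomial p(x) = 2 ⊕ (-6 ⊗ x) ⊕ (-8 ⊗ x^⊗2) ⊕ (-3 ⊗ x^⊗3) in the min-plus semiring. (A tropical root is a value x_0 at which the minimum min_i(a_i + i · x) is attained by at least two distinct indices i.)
Roots: {-5, 2, 8}

Each tropical root is a break point of the lower envelope of the lines y = a_i + i · x (there are 4 lines, with slopes 0, 1, ..., 3). Only the lines that attain the minimum somewhere contribute to roots; other lines are dominated. Here the surviving (envelope) indices are i = 3, i = 2, i = 1, i = 0.
Intersections between consecutive envelope lines give the roots: for adjacent envelope indices i < j the intersection is x = (a_i − a_j) / (j − i). Reading off the sorted break points: {-5, 2, 8}.
Verification: at each break x_0, at least two indices attain the minimum of min_i(a_i + i · x_0).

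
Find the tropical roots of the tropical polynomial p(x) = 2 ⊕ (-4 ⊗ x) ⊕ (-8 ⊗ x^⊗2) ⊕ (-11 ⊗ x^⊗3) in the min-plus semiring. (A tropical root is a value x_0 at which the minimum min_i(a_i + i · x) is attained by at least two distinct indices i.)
Roots: {3, 4, 6}

Each tropical root is a break point of the lower envelope of the lines y = a_i + i · x (there are 4 lines, with slopes 0, 1, ..., 3). Only the lines that attain the minimum somewhere contribute to roots; other lines are dominated. Here the surviving (envelope) indices are i = 3, i = 2, i = 1, i = 0.
Intersections between consecutive envelope lines give the roots: for adjacent envelope indices i < j the intersection is x = (a_i − a_j) / (j − i). Reading off the sorted break points: {3, 4, 6}.
Verification: at each break x_0, at least two indices attain the minimum of min_i(a_i + i · x_0).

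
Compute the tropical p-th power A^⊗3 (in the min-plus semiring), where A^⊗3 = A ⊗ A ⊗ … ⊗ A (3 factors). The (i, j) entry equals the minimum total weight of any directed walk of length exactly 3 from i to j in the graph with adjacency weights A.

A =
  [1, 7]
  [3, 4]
A^⊗3 =
  [3, 9]
  [5, 11]

Each entry (A^⊗3)_ij equals the minimum over all length-3 walks i = v_0 → v_1 → … → v_3 = j of Σ_t A[v_t][v_{t+1}]. For example, for (i, j) = (0, 1) we minimise over 4 possible intermediate vertex sequences; the minimum is 9, attained along the walk 0 → 0 → 0 → 1.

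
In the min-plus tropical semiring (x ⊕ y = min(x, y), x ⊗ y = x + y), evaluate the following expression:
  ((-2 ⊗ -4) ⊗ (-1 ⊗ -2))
((-2 ⊗ -4) ⊗ (-1 ⊗ -2)) = -9

Expand innermost to outermost. Recall ⊕ takes the minimum of its arguments and ⊗ takes their sum. Working out the expression ((-2 ⊗ -4) ⊗ (-1 ⊗ -2)) gives -9.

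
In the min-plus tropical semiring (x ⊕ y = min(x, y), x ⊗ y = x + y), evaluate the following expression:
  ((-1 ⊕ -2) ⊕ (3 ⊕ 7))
((-1 ⊕ -2) ⊕ (3 ⊕ 7)) = -2

Expand innermost to outermost. Recall ⊕ takes the minimum of its arguments and ⊗ takes their sum. Working out the expression ((-1 ⊕ -2) ⊕ (3 ⊕ 7)) gives -2.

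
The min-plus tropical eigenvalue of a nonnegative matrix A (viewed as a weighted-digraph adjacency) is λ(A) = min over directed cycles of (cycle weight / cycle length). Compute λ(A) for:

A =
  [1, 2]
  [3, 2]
λ(A) = 1

Enumerate directed cycles and compute their means (weight / length). Sample:
  cycle 0 → 0: weight = 1, length = 1, mean = 1/1 ≈ 1.000
  cycle 1 → 1: weight = 2, length = 1, mean = 2/1 ≈ 2.000
  cycle 0 → 1 → 0: weight = 5, length = 2, mean = 5/2 ≈ 2.500
  cycle 1 → 0 → 1: weight = 5, length = 2, mean = 5/2 ≈ 2.500
Minimum mean = 1.000, attained e.g. along the cycle 0 → 0 with weight 1 and length 1. So λ(A) = 1/1 = 1.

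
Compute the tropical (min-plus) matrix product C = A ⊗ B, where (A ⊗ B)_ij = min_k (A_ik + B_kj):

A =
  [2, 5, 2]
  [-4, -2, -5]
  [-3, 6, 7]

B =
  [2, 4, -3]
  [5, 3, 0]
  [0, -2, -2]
A ⊗ B =
  [2, 0, -1]
  [-5, -7, -7]
  [-1, 1, -6]

Apply the min-plus product entry-by-entry:
  C[0][0] = min over k of (A[0][0] + B[0][0] = 2 + 2 = 4, A[0][1] + B[1][0] = 5 + 5 = 10, A[0][2] + B[2][0] = 2 + 0 = 2) = 2 (attained at k = 2)
  C[0][1] = min over k of (A[0][0] + B[0][1] = 2 + 4 = 6, A[0][1] + B[1][1] = 5 + 3 = 8, A[0][2] + B[2][1] = 2 + -2 = 0) = 0 (attained at k = 2)
  C[0][2] = min over k of (A[0][0] + B[0][2] = 2 + -3 = -1, A[0][1] + B[1][2] = 5 + 0 = 5, A[0][2] + B[2][2] = 2 + -2 = 0) = -1 (attained at k = 0)
  C[1][0] = min over k of (A[1][0] + B[0][0] = -4 + 2 = -2, A[1][1] + B[1][0] = -2 + 5 = 3, A[1][2] + B[2][0] = -5 + 0 = -5) = -5 (attained at k = 2)
  C[1][1] = min over k of (A[1][0] + B[0][1] = -4 + 4 = 0, A[1][1] + B[1][1] = -2 + 3 = 1, A[1][2] + B[2][1] = -5 + -2 = -7) = -7 (attained at k = 2)
  C[1][2] = min over k of (A[1][0] + B[0][2] = -4 + -3 = -7, A[1][1] + B[1][2] = -2 + 0 = -2, A[1][2] + B[2][2] = -5 + -2 = -7) = -7 (attained at k = 0)
  C[2][0] = min over k of (A[2][0] + B[0][0] = -3 + 2 = -1, A[2][1] + B[1][0] = 6 + 5 = 11, A[2][2] + B[2][0] = 7 + 0 = 7) = -1 (attained at k = 0)
  C[2][1] = min over k of (A[2][0] + B[0][1] = -3 + 4 = 1, A[2][1] + B[1][1] = 6 + 3 = 9, A[2][2] + B[2][1] = 7 + -2 = 5) = 1 (attained at k = 0)
  C[2][2] = min over k of (A[2][0] + B[0][2] = -3 + -3 = -6, A[2][1] + B[1][2] = 6 + 0 = 6, A[2][2] + B[2][2] = 7 + -2 = 5) = -6 (attained at k = 0)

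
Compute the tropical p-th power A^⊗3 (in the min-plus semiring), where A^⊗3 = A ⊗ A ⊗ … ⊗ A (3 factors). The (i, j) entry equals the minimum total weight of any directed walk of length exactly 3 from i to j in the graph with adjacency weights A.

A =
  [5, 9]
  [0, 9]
A^⊗3 =
  [14, 18]
  [9, 14]

Each entry (A^⊗3)_ij equals the minimum over all length-3 walks i = v_0 → v_1 → … → v_3 = j of Σ_t A[v_t][v_{t+1}]. For example, for (i, j) = (0, 1) we minimise over 4 possible intermediate vertex sequences; the minimum is 18, attained along the walk 0 → 1 → 0 → 1.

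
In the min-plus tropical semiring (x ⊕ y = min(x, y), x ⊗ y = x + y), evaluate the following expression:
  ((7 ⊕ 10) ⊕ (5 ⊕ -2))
((7 ⊕ 10) ⊕ (5 ⊕ -2)) = -2

Expand innermost to outermost. Recall ⊕ takes the minimum of its arguments and ⊗ takes their sum. Working out the expression ((7 ⊕ 10) ⊕ (5 ⊕ -2)) gives -2.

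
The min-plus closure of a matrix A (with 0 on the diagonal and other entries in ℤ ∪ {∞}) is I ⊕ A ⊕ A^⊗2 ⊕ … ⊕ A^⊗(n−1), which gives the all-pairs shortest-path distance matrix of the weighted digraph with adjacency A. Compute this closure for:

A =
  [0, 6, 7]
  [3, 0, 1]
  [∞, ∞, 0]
Closure =
  [0, 6, 7]
  [3, 0, 1]
  [∞, ∞, 0]

This is the Floyd-Warshall all-pairs shortest-path computation. For each intermediate vertex k = 0, 1, …, 2, update dist[i][j] ← min(dist[i][j], dist[i][k] + dist[k][j]). The final matrix gives, for each (i, j), the minimum total weight of any directed path from i to j (possibly empty when i = j).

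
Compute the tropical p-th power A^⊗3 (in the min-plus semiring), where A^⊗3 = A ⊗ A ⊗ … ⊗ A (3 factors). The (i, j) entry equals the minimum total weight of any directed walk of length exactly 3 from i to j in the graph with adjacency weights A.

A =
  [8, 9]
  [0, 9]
A^⊗3 =
  [17, 18]
  [9, 17]

Each entry (A^⊗3)_ij equals the minimum over all length-3 walks i = v_0 → v_1 → … → v_3 = j of Σ_t A[v_t][v_{t+1}]. For example, for (i, j) = (0, 1) we minimise over 4 possible intermediate vertex sequences; the minimum is 18, attained along the walk 0 → 1 → 0 → 1.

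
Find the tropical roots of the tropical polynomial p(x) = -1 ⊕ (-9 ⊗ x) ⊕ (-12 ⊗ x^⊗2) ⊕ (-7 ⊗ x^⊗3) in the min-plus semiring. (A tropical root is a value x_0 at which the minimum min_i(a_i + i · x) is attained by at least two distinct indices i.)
Roots: {-5, 3, 8}

Each tropical root is a break point of the lower envelope of the lines y = a_i + i · x (there are 4 lines, with slopes 0, 1, ..., 3). Only the lines that attain the minimum somewhere contribute to roots; other lines are dominated. Here the surviving (envelope) indices are i = 3, i = 2, i = 1, i = 0.
Intersections between consecutive envelope lines give the roots: for adjacent envelope indices i < j the intersection is x = (a_i − a_j) / (j − i). Reading off the sorted break points: {-5, 3, 8}.
Verification: at each break x_0, at least two indices attain the minimum of min_i(a_i + i · x_0).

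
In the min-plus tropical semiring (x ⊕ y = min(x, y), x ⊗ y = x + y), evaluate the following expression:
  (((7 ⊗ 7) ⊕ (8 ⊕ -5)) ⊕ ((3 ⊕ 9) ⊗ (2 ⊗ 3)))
(((7 ⊗ 7) ⊕ (8 ⊕ -5)) ⊕ ((3 ⊕ 9) ⊗ (2 ⊗ 3))) = -5

Expand innermost to outermost. Recall ⊕ takes the minimum of its arguments and ⊗ takes their sum. Working out the expression (((7 ⊗ 7) ⊕ (8 ⊕ -5)) ⊕ ((3 ⊕ 9) ⊗ (2 ⊗ 3))) gives -5.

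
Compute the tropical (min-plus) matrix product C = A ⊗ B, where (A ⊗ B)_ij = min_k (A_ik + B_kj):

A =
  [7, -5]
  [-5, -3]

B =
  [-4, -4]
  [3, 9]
A ⊗ B =
  [-2, 3]
  [-9, -9]

Apply the min-plus product entry-by-entry:
  C[0][0] = min over k of (A[0][0] + B[0][0] = 7 + -4 = 3, A[0][1] + B[1][0] = -5 + 3 = -2) = -2 (attained at k = 1)
  C[0][1] = min over k of (A[0][0] + B[0][1] = 7 + -4 = 3, A[0][1] + B[1][1] = -5 + 9 = 4) = 3 (attained at k = 0)
  C[1][0] = min over k of (A[1][0] + B[0][0] = -5 + -4 = -9, A[1][1] + B[1][0] = -3 + 3 = 0) = -9 (attained at k = 0)
  C[1][1] = min over k of (A[1][0] + B[0][1] = -5 + -4 = -9, A[1][1] + B[1][1] = -3 + 9 = 6) = -9 (attained at k = 0)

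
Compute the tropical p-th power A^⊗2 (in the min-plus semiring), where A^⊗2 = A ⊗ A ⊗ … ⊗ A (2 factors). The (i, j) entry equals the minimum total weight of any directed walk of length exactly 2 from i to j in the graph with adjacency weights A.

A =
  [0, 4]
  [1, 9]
A^⊗2 =
  [0, 4]
  [1, 5]

Each entry (A^⊗2)_ij equals the minimum over all length-2 walks i = v_0 → v_1 → … → v_2 = j of Σ_t A[v_t][v_{t+1}]. For example, for (i, j) = (0, 1) we minimise over 2 possible intermediate vertex sequences; the minimum is 4, attained along the walk 0 → 0 → 1.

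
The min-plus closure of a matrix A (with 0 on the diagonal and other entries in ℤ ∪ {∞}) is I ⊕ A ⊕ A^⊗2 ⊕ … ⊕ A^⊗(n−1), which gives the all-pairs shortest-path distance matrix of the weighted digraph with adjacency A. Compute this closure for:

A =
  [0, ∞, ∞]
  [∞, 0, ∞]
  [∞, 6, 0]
Closure =
  [0, ∞, ∞]
  [∞, 0, ∞]
  [∞, 6, 0]

This is the Floyd-Warshall all-pairs shortest-path computation. For each intermediate vertex k = 0, 1, …, 2, update dist[i][j] ← min(dist[i][j], dist[i][k] + dist[k][j]). The final matrix gives, for each (i, j), the minimum total weight of any directed path from i to j (possibly empty when i = j).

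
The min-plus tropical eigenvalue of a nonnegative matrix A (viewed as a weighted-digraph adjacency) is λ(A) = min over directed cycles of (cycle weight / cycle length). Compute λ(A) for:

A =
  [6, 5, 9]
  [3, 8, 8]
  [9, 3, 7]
λ(A) = 4

Enumerate directed cycles and compute their means (weight / length). Sample:
  cycle 0 → 0: weight = 6, length = 1, mean = 6/1 ≈ 6.000
  cycle 1 → 1: weight = 8, length = 1, mean = 8/1 ≈ 8.000
  cycle 2 → 2: weight = 7, length = 1, mean = 7/1 ≈ 7.000
  cycle 0 → 1 → 0: weight = 8, length = 2, mean = 8/2 ≈ 4.000
  cycle 0 → 2 → 0: weight = 18, length = 2, mean = 18/2 ≈ 9.000
  cycle 1 → 0 → 1: weight = 8, length = 2, mean = 8/2 ≈ 4.000
Minimum mean = 4.000, attained e.g. along the cycle 0 → 1 → 0 with weight 8 and length 2. So λ(A) = 8/2 = 4.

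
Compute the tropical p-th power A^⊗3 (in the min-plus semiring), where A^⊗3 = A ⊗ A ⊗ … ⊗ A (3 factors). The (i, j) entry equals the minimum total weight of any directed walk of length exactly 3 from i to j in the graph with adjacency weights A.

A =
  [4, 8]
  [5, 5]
A^⊗3 =
  [12, 16]
  [13, 15]

Each entry (A^⊗3)_ij equals the minimum over all length-3 walks i = v_0 → v_1 → … → v_3 = j of Σ_t A[v_t][v_{t+1}]. For example, for (i, j) = (0, 1) we minimise over 4 possible intermediate vertex sequences; the minimum is 16, attained along the walk 0 → 0 → 0 → 1.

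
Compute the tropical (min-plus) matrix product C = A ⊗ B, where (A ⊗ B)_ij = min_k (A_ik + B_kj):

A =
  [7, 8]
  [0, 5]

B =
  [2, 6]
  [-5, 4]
A ⊗ B =
  [3, 12]
  [0, 6]

Apply the min-plus product entry-by-entry:
  C[0][0] = min over k of (A[0][0] + B[0][0] = 7 + 2 = 9, A[0][1] + B[1][0] = 8 + -5 = 3) = 3 (attained at k = 1)
  C[0][1] = min over k of (A[0][0] + B[0][1] = 7 + 6 = 13, A[0][1] + B[1][1] = 8 + 4 = 12) = 12 (attained at k = 1)
  C[1][0] = min over k of (A[1][0] + B[0][0] = 0 + 2 = 2, A[1][1] + B[1][0] = 5 + -5 = 0) = 0 (attained at k = 1)
  C[1][1] = min over k of (A[1][0] + B[0][1] = 0 + 6 = 6, A[1][1] + B[1][1] = 5 + 4 = 9) = 6 (attained at k = 0)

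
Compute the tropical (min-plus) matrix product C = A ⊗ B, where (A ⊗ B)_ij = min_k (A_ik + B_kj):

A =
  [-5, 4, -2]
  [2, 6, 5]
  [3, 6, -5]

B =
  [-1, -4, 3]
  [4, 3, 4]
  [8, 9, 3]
A ⊗ B =
  [-6, -9, -2]
  [1, -2, 5]
  [2, -1, -2]

Apply the min-plus product entry-by-entry:
  C[0][0] = min over k of (A[0][0] + B[0][0] = -5 + -1 = -6, A[0][1] + B[1][0] = 4 + 4 = 8, A[0][2] + B[2][0] = -2 + 8 = 6) = -6 (attained at k = 0)
  C[0][1] = min over k of (A[0][0] + B[0][1] = -5 + -4 = -9, A[0][1] + B[1][1] = 4 + 3 = 7, A[0][2] + B[2][1] = -2 + 9 = 7) = -9 (attained at k = 0)
  C[0][2] = min over k of (A[0][0] + B[0][2] = -5 + 3 = -2, A[0][1] + B[1][2] = 4 + 4 = 8, A[0][2] + B[2][2] = -2 + 3 = 1) = -2 (attained at k = 0)
  C[1][0] = min over k of (A[1][0] + B[0][0] = 2 + -1 = 1, A[1][1] + B[1][0] = 6 + 4 = 10, A[1][2] + B[2][0] = 5 + 8 = 13) = 1 (attained at k = 0)
  C[1][1] = min over k of (A[1][0] + B[0][1] = 2 + -4 = -2, A[1][1] + B[1][1] = 6 + 3 = 9, A[1][2] + B[2][1] = 5 + 9 = 14) = -2 (attained at k = 0)
  C[1][2] = min over k of (A[1][0] + B[0][2] = 2 + 3 = 5, A[1][1] + B[1][2] = 6 + 4 = 10, A[1][2] + B[2][2] = 5 + 3 = 8) = 5 (attained at k = 0)
  C[2][0] = min over k of (A[2][0] + B[0][0] = 3 + -1 = 2, A[2][1] + B[1][0] = 6 + 4 = 10, A[2][2] + B[2][0] = -5 + 8 = 3) = 2 (attained at k = 0)
  C[2][1] = min over k of (A[2][0] + B[0][1] = 3 + -4 = -1, A[2][1] + B[1][1] = 6 + 3 = 9, A[2][2] + B[2][1] = -5 + 9 = 4) = -1 (attained at k = 0)
  C[2][2] = min over k of (A[2][0] + B[0][2] = 3 + 3 = 6, A[2][1] + B[1][2] = 6 + 4 = 10, A[2][2] + B[2][2] = -5 + 3 = -2) = -2 (attained at k = 2)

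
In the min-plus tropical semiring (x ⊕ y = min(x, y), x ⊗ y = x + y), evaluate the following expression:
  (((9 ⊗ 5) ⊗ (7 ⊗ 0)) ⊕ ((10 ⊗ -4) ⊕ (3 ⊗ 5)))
(((9 ⊗ 5) ⊗ (7 ⊗ 0)) ⊕ ((10 ⊗ -4) ⊕ (3 ⊗ 5))) = 6

Expand innermost to outermost. Recall ⊕ takes the minimum of its arguments and ⊗ takes their sum. Working out the expression (((9 ⊗ 5) ⊗ (7 ⊗ 0)) ⊕ ((10 ⊗ -4) ⊕ (3 ⊗ 5))) gives 6.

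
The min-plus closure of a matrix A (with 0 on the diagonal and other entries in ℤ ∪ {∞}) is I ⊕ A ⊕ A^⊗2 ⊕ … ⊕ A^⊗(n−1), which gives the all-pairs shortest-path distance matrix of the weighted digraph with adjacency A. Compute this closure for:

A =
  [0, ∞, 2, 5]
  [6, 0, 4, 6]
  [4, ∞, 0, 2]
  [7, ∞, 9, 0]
Closure =
  [0, ∞, 2, 4]
  [6, 0, 4, 6]
  [4, ∞, 0, 2]
  [7, ∞, 9, 0]

This is the Floyd-Warshall all-pairs shortest-path computation. For each intermediate vertex k = 0, 1, …, 3, update dist[i][j] ← min(dist[i][j], dist[i][k] + dist[k][j]). The final matrix gives, for each (i, j), the minimum total weight of any directed path from i to j (possibly empty when i = j).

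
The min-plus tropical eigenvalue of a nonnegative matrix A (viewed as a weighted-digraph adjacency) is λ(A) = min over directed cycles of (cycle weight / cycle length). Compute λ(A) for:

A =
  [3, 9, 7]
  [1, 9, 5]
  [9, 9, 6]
λ(A) = 3

Enumerate directed cycles and compute their means (weight / length). Sample:
  cycle 0 → 0: weight = 3, length = 1, mean = 3/1 ≈ 3.000
  cycle 1 → 1: weight = 9, length = 1, mean = 9/1 ≈ 9.000
  cycle 2 → 2: weight = 6, length = 1, mean = 6/1 ≈ 6.000
  cycle 0 → 1 → 0: weight = 10, length = 2, mean = 10/2 ≈ 5.000
  cycle 0 → 2 → 0: weight = 16, length = 2, mean = 16/2 ≈ 8.000
  cycle 1 → 0 → 1: weight = 10, length = 2, mean = 10/2 ≈ 5.000
Minimum mean = 3.000, attained e.g. along the cycle 0 → 0 with weight 3 and length 1. So λ(A) = 3/1 = 3.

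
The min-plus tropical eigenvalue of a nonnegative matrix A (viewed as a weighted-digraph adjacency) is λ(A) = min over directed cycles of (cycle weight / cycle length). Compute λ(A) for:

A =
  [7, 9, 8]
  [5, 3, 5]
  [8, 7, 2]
λ(A) = 2

Enumerate directed cycles and compute their means (weight / length). Sample:
  cycle 0 → 0: weight = 7, length = 1, mean = 7/1 ≈ 7.000
  cycle 1 → 1: weight = 3, length = 1, mean = 3/1 ≈ 3.000
  cycle 2 → 2: weight = 2, length = 1, mean = 2/1 ≈ 2.000
  cycle 0 → 1 → 0: weight = 14, length = 2, mean = 14/2 ≈ 7.000
  cycle 0 → 2 → 0: weight = 16, length = 2, mean = 16/2 ≈ 8.000
  cycle 1 → 0 → 1: weight = 14, length = 2, mean = 14/2 ≈ 7.000
Minimum mean = 2.000, attained e.g. along the cycle 2 → 2 with weight 2 and length 1. So λ(A) = 2/1 = 2.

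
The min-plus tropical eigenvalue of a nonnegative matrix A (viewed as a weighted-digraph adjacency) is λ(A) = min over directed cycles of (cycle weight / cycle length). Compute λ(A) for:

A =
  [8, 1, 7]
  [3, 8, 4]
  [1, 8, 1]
λ(A) = 1

Enumerate directed cycles and compute their means (weight / length). Sample:
  cycle 0 → 0: weight = 8, length = 1, mean = 8/1 ≈ 8.000
  cycle 1 → 1: weight = 8, length = 1, mean = 8/1 ≈ 8.000
  cycle 2 → 2: weight = 1, length = 1, mean = 1/1 ≈ 1.000
  cycle 0 → 1 → 0: weight = 4, length = 2, mean = 4/2 ≈ 2.000
  cycle 0 → 2 → 0: weight = 8, length = 2, mean = 8/2 ≈ 4.000
  cycle 1 → 0 → 1: weight = 4, length = 2, mean = 4/2 ≈ 2.000
Minimum mean = 1.000, attained e.g. along the cycle 2 → 2 with weight 1 and length 1. So λ(A) = 1/1 = 1.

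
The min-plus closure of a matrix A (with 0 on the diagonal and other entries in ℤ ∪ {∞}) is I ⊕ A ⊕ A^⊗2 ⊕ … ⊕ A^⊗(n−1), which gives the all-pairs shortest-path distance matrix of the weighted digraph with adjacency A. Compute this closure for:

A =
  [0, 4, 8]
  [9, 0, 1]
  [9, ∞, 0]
Closure =
  [0, 4, 5]
  [9, 0, 1]
  [9, 13, 0]

This is the Floyd-Warshall all-pairs shortest-path computation. For each intermediate vertex k = 0, 1, …, 2, update dist[i][j] ← min(dist[i][j], dist[i][k] + dist[k][j]). The final matrix gives, for each (i, j), the minimum total weight of any directed path from i to j (possibly empty when i = j).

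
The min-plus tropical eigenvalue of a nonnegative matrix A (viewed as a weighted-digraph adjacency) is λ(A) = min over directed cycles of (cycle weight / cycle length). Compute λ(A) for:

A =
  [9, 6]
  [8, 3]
λ(A) = 3

Enumerate directed cycles and compute their means (weight / length). Sample:
  cycle 0 → 0: weight = 9, length = 1, mean = 9/1 ≈ 9.000
  cycle 1 → 1: weight = 3, length = 1, mean = 3/1 ≈ 3.000
  cycle 0 → 1 → 0: weight = 14, length = 2, mean = 14/2 ≈ 7.000
  cycle 1 → 0 → 1: weight = 14, length = 2, mean = 14/2 ≈ 7.000
Minimum mean = 3.000, attained e.g. along the cycle 1 → 1 with weight 3 and length 1. So λ(A) = 3/1 = 3.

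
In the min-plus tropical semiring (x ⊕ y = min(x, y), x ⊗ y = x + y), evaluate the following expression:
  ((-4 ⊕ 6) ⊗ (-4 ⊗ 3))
((-4 ⊕ 6) ⊗ (-4 ⊗ 3)) = -5

Expand innermost to outermost. Recall ⊕ takes the minimum of its arguments and ⊗ takes their sum. Working out the expression ((-4 ⊕ 6) ⊗ (-4 ⊗ 3)) gives -5.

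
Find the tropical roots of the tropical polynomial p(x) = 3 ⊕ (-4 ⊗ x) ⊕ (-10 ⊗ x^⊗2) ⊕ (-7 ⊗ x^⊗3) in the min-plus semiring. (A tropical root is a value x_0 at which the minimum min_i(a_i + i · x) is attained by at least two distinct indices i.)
Roots: {-3, 6, 7}

Each tropical root is a break point of the lower envelope of the lines y = a_i + i · x (there are 4 lines, with slopes 0, 1, ..., 3). Only the lines that attain the minimum somewhere contribute to roots; other lines are dominated. Here the surviving (envelope) indices are i = 3, i = 2, i = 1, i = 0.
Intersections between consecutive envelope lines give the roots: for adjacent envelope indices i < j the intersection is x = (a_i − a_j) / (j − i). Reading off the sorted break points: {-3, 6, 7}.
Verification: at each break x_0, at least two indices attain the minimum of min_i(a_i + i · x_0).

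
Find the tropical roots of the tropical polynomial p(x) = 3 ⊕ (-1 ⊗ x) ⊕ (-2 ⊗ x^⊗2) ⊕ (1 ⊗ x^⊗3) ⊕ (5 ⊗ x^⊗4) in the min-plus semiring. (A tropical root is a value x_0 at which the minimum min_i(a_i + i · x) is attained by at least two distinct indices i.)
Roots: {-4, -3, 1, 4}

Each tropical root is a break point of the lower envelope of the lines y = a_i + i · x (there are 5 lines, with slopes 0, 1, ..., 4). Only the lines that attain the minimum somewhere contribute to roots; other lines are dominated. Here the surviving (envelope) indices are i = 4, i = 3, i = 2, i = 1, i = 0.
Intersections between consecutive envelope lines give the roots: for adjacent envelope indices i < j the intersection is x = (a_i − a_j) / (j − i). Reading off the sorted break points: {-4, -3, 1, 4}.
Verification: at each break x_0, at least two indices attain the minimum of min_i(a_i + i · x_0).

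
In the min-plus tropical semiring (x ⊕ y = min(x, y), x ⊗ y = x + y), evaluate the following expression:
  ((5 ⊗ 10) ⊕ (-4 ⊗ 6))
((5 ⊗ 10) ⊕ (-4 ⊗ 6)) = 2

Expand innermost to outermost. Recall ⊕ takes the minimum of its arguments and ⊗ takes their sum. Working out the expression ((5 ⊗ 10) ⊕ (-4 ⊗ 6)) gives 2.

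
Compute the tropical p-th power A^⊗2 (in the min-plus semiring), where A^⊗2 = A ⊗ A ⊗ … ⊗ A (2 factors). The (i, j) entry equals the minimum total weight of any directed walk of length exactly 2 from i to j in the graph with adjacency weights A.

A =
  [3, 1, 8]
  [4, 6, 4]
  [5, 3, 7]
A^⊗2 =
  [5, 4, 5]
  [7, 5, 10]
  [7, 6, 7]

Each entry (A^⊗2)_ij equals the minimum over all length-2 walks i = v_0 → v_1 → … → v_2 = j of Σ_t A[v_t][v_{t+1}]. For example, for (i, j) = (0, 2) we minimise over 3 possible intermediate vertex sequences; the minimum is 5, attained along the walk 0 → 1 → 2.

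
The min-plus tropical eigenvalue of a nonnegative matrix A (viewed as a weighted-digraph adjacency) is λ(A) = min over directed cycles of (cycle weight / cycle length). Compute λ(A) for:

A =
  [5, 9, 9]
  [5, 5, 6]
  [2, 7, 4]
λ(A) = 4

Enumerate directed cycles and compute their means (weight / length). Sample:
  cycle 0 → 0: weight = 5, length = 1, mean = 5/1 ≈ 5.000
  cycle 1 → 1: weight = 5, length = 1, mean = 5/1 ≈ 5.000
  cycle 2 → 2: weight = 4, length = 1, mean = 4/1 ≈ 4.000
  cycle 0 → 1 → 0: weight = 14, length = 2, mean = 14/2 ≈ 7.000
  cycle 0 → 2 → 0: weight = 11, length = 2, mean = 11/2 ≈ 5.500
  cycle 1 → 0 → 1: weight = 14, length = 2, mean = 14/2 ≈ 7.000
Minimum mean = 4.000, attained e.g. along the cycle 2 → 2 with weight 4 and length 1. So λ(A) = 4/1 = 4.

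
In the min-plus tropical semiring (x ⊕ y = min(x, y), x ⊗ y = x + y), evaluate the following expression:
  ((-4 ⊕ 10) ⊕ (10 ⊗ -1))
((-4 ⊕ 10) ⊕ (10 ⊗ -1)) = -4

Expand innermost to outermost. Recall ⊕ takes the minimum of its arguments and ⊗ takes their sum. Working out the expression ((-4 ⊕ 10) ⊕ (10 ⊗ -1)) gives -4.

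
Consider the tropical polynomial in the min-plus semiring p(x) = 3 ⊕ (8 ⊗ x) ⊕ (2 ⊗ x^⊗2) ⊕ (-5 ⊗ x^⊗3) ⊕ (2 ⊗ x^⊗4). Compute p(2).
p(2) = 1

A tropical monomial a ⊗ x^⊗i evaluates to a + i · x. Evaluating each term at x = 2:
  Term 0 contributes 3 + 0 · 2 = 3
  Term 1 contributes 8 + 1 · 2 = 10
  Term 2 contributes 2 + 2 · 2 = 6
  Term 3 contributes -5 + 3 · 2 = 1
  Term 4 contributes 2 + 4 · 2 = 10
p(2) = ⊕ of these = min[3, 10, 6, 1, 10] = 1.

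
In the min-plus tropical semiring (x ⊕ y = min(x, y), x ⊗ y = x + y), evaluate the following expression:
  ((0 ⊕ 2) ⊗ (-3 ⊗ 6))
((0 ⊕ 2) ⊗ (-3 ⊗ 6)) = 3

Expand innermost to outermost. Recall ⊕ takes the minimum of its arguments and ⊗ takes their sum. Working out the expression ((0 ⊕ 2) ⊗ (-3 ⊗ 6)) gives 3.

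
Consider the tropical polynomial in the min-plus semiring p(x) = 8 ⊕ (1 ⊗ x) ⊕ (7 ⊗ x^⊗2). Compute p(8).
p(8) = 8

A tropical monomial a ⊗ x^⊗i evaluates to a + i · x. Evaluating each term at x = 8:
  Term 0 contributes 8 + 0 · 8 = 8
  Term 1 contributes 1 + 1 · 8 = 9
  Term 2 contributes 7 + 2 · 8 = 23
p(8) = ⊕ of these = min[8, 9, 23] = 8.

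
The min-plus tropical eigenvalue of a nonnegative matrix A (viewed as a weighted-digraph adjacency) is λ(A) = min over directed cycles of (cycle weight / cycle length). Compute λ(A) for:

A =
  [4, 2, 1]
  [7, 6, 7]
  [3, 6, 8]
λ(A) = 2

Enumerate directed cycles and compute their means (weight / length). Sample:
  cycle 0 → 0: weight = 4, length = 1, mean = 4/1 ≈ 4.000
  cycle 1 → 1: weight = 6, length = 1, mean = 6/1 ≈ 6.000
  cycle 2 → 2: weight = 8, length = 1, mean = 8/1 ≈ 8.000
  cycle 0 → 1 → 0: weight = 9, length = 2, mean = 9/2 ≈ 4.500
  cycle 0 → 2 → 0: weight = 4, length = 2, mean = 4/2 ≈ 2.000
  cycle 1 → 0 → 1: weight = 9, length = 2, mean = 9/2 ≈ 4.500
Minimum mean = 2.000, attained e.g. along the cycle 0 → 2 → 0 with weight 4 and length 2. So λ(A) = 4/2 = 2.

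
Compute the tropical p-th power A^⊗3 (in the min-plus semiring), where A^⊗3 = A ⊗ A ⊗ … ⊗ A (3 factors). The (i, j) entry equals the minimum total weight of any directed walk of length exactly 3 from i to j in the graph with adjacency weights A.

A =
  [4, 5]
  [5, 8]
A^⊗3 =
  [12, 13]
  [13, 14]

Each entry (A^⊗3)_ij equals the minimum over all length-3 walks i = v_0 → v_1 → … → v_3 = j of Σ_t A[v_t][v_{t+1}]. For example, for (i, j) = (0, 1) we minimise over 4 possible intermediate vertex sequences; the minimum is 13, attained along the walk 0 → 0 → 0 → 1.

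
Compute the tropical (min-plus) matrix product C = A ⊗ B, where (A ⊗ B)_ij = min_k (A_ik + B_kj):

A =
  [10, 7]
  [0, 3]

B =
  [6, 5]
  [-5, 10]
A ⊗ B =
  [2, 15]
  [-2, 5]

Apply the min-plus product entry-by-entry:
  C[0][0] = min over k of (A[0][0] + B[0][0] = 10 + 6 = 16, A[0][1] + B[1][0] = 7 + -5 = 2) = 2 (attained at k = 1)
  C[0][1] = min over k of (A[0][0] + B[0][1] = 10 + 5 = 15, A[0][1] + B[1][1] = 7 + 10 = 17) = 15 (attained at k = 0)
  C[1][0] = min over k of (A[1][0] + B[0][0] = 0 + 6 = 6, A[1][1] + B[1][0] = 3 + -5 = -2) = -2 (attained at k = 1)
  C[1][1] = min over k of (A[1][0] + B[0][1] = 0 + 5 = 5, A[1][1] + B[1][1] = 3 + 10 = 13) = 5 (attained at k = 0)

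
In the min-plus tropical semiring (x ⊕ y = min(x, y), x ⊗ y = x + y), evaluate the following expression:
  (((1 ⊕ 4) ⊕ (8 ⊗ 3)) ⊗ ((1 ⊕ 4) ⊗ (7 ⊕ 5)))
(((1 ⊕ 4) ⊕ (8 ⊗ 3)) ⊗ ((1 ⊕ 4) ⊗ (7 ⊕ 5))) = 7

Expand innermost to outermost. Recall ⊕ takes the minimum of its arguments and ⊗ takes their sum. Working out the expression (((1 ⊕ 4) ⊕ (8 ⊗ 3)) ⊗ ((1 ⊕ 4) ⊗ (7 ⊕ 5))) gives 7.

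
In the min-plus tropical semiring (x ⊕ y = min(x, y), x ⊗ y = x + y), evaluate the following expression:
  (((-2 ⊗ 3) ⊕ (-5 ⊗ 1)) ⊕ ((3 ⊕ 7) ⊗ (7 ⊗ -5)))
(((-2 ⊗ 3) ⊕ (-5 ⊗ 1)) ⊕ ((3 ⊕ 7) ⊗ (7 ⊗ -5))) = -4

Expand innermost to outermost. Recall ⊕ takes the minimum of its arguments and ⊗ takes their sum. Working out the expression (((-2 ⊗ 3) ⊕ (-5 ⊗ 1)) ⊕ ((3 ⊕ 7) ⊗ (7 ⊗ -5))) gives -4.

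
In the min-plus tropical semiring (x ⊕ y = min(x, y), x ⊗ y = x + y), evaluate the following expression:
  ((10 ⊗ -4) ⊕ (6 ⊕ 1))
((10 ⊗ -4) ⊕ (6 ⊕ 1)) = 1

Expand innermost to outermost. Recall ⊕ takes the minimum of its arguments and ⊗ takes their sum. Working out the expression ((10 ⊗ -4) ⊕ (6 ⊕ 1)) gives 1.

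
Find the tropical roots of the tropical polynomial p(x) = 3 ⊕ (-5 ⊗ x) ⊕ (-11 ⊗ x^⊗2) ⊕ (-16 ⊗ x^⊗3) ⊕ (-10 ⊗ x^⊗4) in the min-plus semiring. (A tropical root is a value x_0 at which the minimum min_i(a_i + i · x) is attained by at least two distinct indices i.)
Roots: {-6, 5, 6, 8}

Each tropical root is a break point of the lower envelope of the lines y = a_i + i · x (there are 5 lines, with slopes 0, 1, ..., 4). Only the lines that attain the minimum somewhere contribute to roots; other lines are dominated. Here the surviving (envelope) indices are i = 4, i = 3, i = 2, i = 1, i = 0.
Intersections between consecutive envelope lines give the roots: for adjacent envelope indices i < j the intersection is x = (a_i − a_j) / (j − i). Reading off the sorted break points: {-6, 5, 6, 8}.
Verification: at each break x_0, at least two indices attain the minimum of min_i(a_i + i · x_0).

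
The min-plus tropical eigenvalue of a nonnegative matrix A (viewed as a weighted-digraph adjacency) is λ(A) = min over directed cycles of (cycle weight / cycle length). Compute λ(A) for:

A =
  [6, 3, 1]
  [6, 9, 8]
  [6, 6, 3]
λ(A) = 3

Enumerate directed cycles and compute their means (weight / length). Sample:
  cycle 0 → 0: weight = 6, length = 1, mean = 6/1 ≈ 6.000
  cycle 1 → 1: weight = 9, length = 1, mean = 9/1 ≈ 9.000
  cycle 2 → 2: weight = 3, length = 1, mean = 3/1 ≈ 3.000
  cycle 0 → 1 → 0: weight = 9, length = 2, mean = 9/2 ≈ 4.500
  cycle 0 → 2 → 0: weight = 7, length = 2, mean = 7/2 ≈ 3.500
  cycle 1 → 0 → 1: weight = 9, length = 2, mean = 9/2 ≈ 4.500
Minimum mean = 3.000, attained e.g. along the cycle 2 → 2 with weight 3 and length 1. So λ(A) = 3/1 = 3.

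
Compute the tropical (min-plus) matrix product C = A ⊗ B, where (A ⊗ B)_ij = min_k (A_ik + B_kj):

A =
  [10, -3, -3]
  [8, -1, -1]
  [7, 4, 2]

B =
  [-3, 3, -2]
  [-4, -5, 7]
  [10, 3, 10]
A ⊗ B =
  [-7, -8, 4]
  [-5, -6, 6]
  [0, -1, 5]

Apply the min-plus product entry-by-entry:
  C[0][0] = min over k of (A[0][0] + B[0][0] = 10 + -3 = 7, A[0][1] + B[1][0] = -3 + -4 = -7, A[0][2] + B[2][0] = -3 + 10 = 7) = -7 (attained at k = 1)
  C[0][1] = min over k of (A[0][0] + B[0][1] = 10 + 3 = 13, A[0][1] + B[1][1] = -3 + -5 = -8, A[0][2] + B[2][1] = -3 + 3 = 0) = -8 (attained at k = 1)
  C[0][2] = min over k of (A[0][0] + B[0][2] = 10 + -2 = 8, A[0][1] + B[1][2] = -3 + 7 = 4, A[0][2] + B[2][2] = -3 + 10 = 7) = 4 (attained at k = 1)
  C[1][0] = min over k of (A[1][0] + B[0][0] = 8 + -3 = 5, A[1][1] + B[1][0] = -1 + -4 = -5, A[1][2] + B[2][0] = -1 + 10 = 9) = -5 (attained at k = 1)
  C[1][1] = min over k of (A[1][0] + B[0][1] = 8 + 3 = 11, A[1][1] + B[1][1] = -1 + -5 = -6, A[1][2] + B[2][1] = -1 + 3 = 2) = -6 (attained at k = 1)
  C[1][2] = min over k of (A[1][0] + B[0][2] = 8 + -2 = 6, A[1][1] + B[1][2] = -1 + 7 = 6, A[1][2] + B[2][2] = -1 + 10 = 9) = 6 (attained at k = 0)
  C[2][0] = min over k of (A[2][0] + B[0][0] = 7 + -3 = 4, A[2][1] + B[1][0] = 4 + -4 = 0, A[2][2] + B[2][0] = 2 + 10 = 12) = 0 (attained at k = 1)
  C[2][1] = min over k of (A[2][0] + B[0][1] = 7 + 3 = 10, A[2][1] + B[1][1] = 4 + -5 = -1, A[2][2] + B[2][1] = 2 + 3 = 5) = -1 (attained at k = 1)
  C[2][2] = min over k of (A[2][0] + B[0][2] = 7 + -2 = 5, A[2][1] + B[1][2] = 4 + 7 = 11, A[2][2] + B[2][2] = 2 + 10 = 12) = 5 (attained at k = 0)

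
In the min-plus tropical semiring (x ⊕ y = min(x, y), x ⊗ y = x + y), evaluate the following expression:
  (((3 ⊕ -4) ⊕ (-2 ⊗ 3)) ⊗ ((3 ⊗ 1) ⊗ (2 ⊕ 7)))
(((3 ⊕ -4) ⊕ (-2 ⊗ 3)) ⊗ ((3 ⊗ 1) ⊗ (2 ⊕ 7))) = 2

Expand innermost to outermost. Recall ⊕ takes the minimum of its arguments and ⊗ takes their sum. Working out the expression (((3 ⊕ -4) ⊕ (-2 ⊗ 3)) ⊗ ((3 ⊗ 1) ⊗ (2 ⊕ 7))) gives 2.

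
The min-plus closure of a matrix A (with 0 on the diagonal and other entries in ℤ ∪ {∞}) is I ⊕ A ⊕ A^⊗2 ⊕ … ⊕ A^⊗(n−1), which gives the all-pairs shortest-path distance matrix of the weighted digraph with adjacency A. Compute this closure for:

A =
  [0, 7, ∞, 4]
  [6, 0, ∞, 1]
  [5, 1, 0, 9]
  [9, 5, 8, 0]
Closure =
  [0, 7, 12, 4]
  [6, 0, 9, 1]
  [5, 1, 0, 2]
  [9, 5, 8, 0]

This is the Floyd-Warshall all-pairs shortest-path computation. For each intermediate vertex k = 0, 1, …, 3, update dist[i][j] ← min(dist[i][j], dist[i][k] + dist[k][j]). The final matrix gives, for each (i, j), the minimum total weight of any directed path from i to j (possibly empty when i = j).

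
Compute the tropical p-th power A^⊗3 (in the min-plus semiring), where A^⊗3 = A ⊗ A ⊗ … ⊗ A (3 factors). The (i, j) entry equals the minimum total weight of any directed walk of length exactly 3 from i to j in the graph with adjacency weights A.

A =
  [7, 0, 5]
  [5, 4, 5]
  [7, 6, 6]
A^⊗3 =
  [9, 5, 9]
  [10, 9, 10]
  [12, 11, 12]

Each entry (A^⊗3)_ij equals the minimum over all length-3 walks i = v_0 → v_1 → … → v_3 = j of Σ_t A[v_t][v_{t+1}]. For example, for (i, j) = (0, 2) we minimise over 9 possible intermediate vertex sequences; the minimum is 9, attained along the walk 0 → 1 → 1 → 2.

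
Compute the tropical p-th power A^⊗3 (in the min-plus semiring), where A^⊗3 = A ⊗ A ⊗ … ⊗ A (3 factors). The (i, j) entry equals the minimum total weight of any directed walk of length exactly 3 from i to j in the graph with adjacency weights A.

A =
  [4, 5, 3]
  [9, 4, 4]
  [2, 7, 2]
A^⊗3 =
  [7, 10, 7]
  [8, 11, 8]
  [6, 9, 6]

Each entry (A^⊗3)_ij equals the minimum over all length-3 walks i = v_0 → v_1 → … → v_3 = j of Σ_t A[v_t][v_{t+1}]. For example, for (i, j) = (0, 2) we minimise over 9 possible intermediate vertex sequences; the minimum is 7, attained along the walk 0 → 2 → 2 → 2.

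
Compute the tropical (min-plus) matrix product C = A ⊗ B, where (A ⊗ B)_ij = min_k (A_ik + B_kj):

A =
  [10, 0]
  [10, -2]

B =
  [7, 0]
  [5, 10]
A ⊗ B =
  [5, 10]
  [3, 8]

Apply the min-plus product entry-by-entry:
  C[0][0] = min over k of (A[0][0] + B[0][0] = 10 + 7 = 17, A[0][1] + B[1][0] = 0 + 5 = 5) = 5 (attained at k = 1)
  C[0][1] = min over k of (A[0][0] + B[0][1] = 10 + 0 = 10, A[0][1] + B[1][1] = 0 + 10 = 10) = 10 (attained at k = 0)
  C[1][0] = min over k of (A[1][0] + B[0][0] = 10 + 7 = 17, A[1][1] + B[1][0] = -2 + 5 = 3) = 3 (attained at k = 1)
  C[1][1] = min over k of (A[1][0] + B[0][1] = 10 + 0 = 10, A[1][1] + B[1][1] = -2 + 10 = 8) = 8 (attained at k = 1)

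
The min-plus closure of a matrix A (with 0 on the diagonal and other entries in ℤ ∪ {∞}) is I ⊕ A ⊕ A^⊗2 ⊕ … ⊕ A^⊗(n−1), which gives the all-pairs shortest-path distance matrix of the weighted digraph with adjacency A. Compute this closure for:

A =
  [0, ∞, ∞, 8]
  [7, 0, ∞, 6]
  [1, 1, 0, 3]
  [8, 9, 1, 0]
Closure =
  [0, 10, 9, 8]
  [7, 0, 7, 6]
  [1, 1, 0, 3]
  [2, 2, 1, 0]

This is the Floyd-Warshall all-pairs shortest-path computation. For each intermediate vertex k = 0, 1, …, 3, update dist[i][j] ← min(dist[i][j], dist[i][k] + dist[k][j]). The final matrix gives, for each (i, j), the minimum total weight of any directed path from i to j (possibly empty when i = j).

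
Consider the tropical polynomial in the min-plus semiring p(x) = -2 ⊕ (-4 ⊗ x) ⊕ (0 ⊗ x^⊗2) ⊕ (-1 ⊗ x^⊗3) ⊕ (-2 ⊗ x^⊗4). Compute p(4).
p(4) = -2

A tropical monomial a ⊗ x^⊗i evaluates to a + i · x. Evaluating each term at x = 4:
  Term 0 contributes -2 + 0 · 4 = -2
  Term 1 contributes -4 + 1 · 4 = 0
  Term 2 contributes 0 + 2 · 4 = 8
  Term 3 contributes -1 + 3 · 4 = 11
  Term 4 contributes -2 + 4 · 4 = 14
p(4) = ⊕ of these = min[-2, 0, 8, 11, 14] = -2.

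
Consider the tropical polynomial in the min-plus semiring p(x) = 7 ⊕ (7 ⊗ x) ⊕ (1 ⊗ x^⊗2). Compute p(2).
p(2) = 5

A tropical monomial a ⊗ x^⊗i evaluates to a + i · x. Evaluating each term at x = 2:
  Term 0 contributes 7 + 0 · 2 = 7
  Term 1 contributes 7 + 1 · 2 = 9
  Term 2 contributes 1 + 2 · 2 = 5
p(2) = ⊕ of these = min[7, 9, 5] = 5.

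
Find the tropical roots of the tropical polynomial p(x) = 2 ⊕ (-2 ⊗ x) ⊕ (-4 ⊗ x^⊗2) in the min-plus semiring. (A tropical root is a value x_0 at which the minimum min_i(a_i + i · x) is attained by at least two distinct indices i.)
Roots: {2, 4}

Each tropical root is a break point of the lower envelope of the lines y = a_i + i · x (there are 3 lines, with slopes 0, 1, ..., 2). Only the lines that attain the minimum somewhere contribute to roots; other lines are dominated. Here the surviving (envelope) indices are i = 2, i = 1, i = 0.
Intersections between consecutive envelope lines give the roots: for adjacent envelope indices i < j the intersection is x = (a_i − a_j) / (j − i). Reading off the sorted break points: {2, 4}.
Verification: at each break x_0, at least two indices attain the minimum of min_i(a_i + i · x_0).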